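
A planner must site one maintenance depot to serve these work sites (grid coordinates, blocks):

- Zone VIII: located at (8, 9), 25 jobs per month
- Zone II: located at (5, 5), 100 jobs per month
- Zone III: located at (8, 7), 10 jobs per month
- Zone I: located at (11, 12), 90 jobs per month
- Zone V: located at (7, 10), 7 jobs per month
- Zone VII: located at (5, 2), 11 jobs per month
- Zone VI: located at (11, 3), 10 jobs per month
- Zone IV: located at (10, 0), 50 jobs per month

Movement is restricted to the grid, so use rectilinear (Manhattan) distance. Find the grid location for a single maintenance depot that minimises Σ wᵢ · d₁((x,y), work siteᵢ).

(8, 5)

Manhattan distance separates: Σwᵢ(|x−xᵢ|+|y−yᵢ|) = Σwᵢ|x−xᵢ| + Σwᵢ|y−yᵢ|, so x and y are optimised independently as 1-D weighted medians.
Total weight W = 303; half = 151.5.
x-coordinate, sorted with cumulative weight:
  x=5 (Zone II, w=100) cum 100
  x=5 (Zone VII, w=11) cum 111
  x=7 (Zone V, w=7) cum 118
  x=8 (Zone VIII, w=25) cum 143
  x=8 (Zone III, w=10) cum 153  ← median
  x=10 (Zone IV, w=50) cum 203
  x=11 (Zone I, w=90) cum 293
  x=11 (Zone VI, w=10) cum 303
⇒ x* = 8
y-coordinate, sorted with cumulative weight:
  y=0 (Zone IV, w=50) cum 50
  y=2 (Zone VII, w=11) cum 61
  y=3 (Zone VI, w=10) cum 71
  y=5 (Zone II, w=100) cum 171  ← median
  y=7 (Zone III, w=10) cum 181
  y=9 (Zone VIII, w=25) cum 206
  y=10 (Zone V, w=7) cum 213
  y=12 (Zone I, w=90) cum 303
⇒ y* = 5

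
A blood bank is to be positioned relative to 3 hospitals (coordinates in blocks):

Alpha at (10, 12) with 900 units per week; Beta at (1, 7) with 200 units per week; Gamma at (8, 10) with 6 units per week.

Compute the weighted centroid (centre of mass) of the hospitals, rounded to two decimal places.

(8.36, 11.08)

The minimiser of Σwᵢ‖p−pᵢ‖² is the weighted centroid p* = (Σwᵢpᵢ)/(Σwᵢ).
Σwᵢ = 1106.
Σwᵢxᵢ = 900·10 + 200·1 + 6·8 = 9248.
Σwᵢyᵢ = 900·12 + 200·7 + 6·10 = 12260.
x* = 9248/1106 = 8.36, y* = 12260/1106 = 11.08.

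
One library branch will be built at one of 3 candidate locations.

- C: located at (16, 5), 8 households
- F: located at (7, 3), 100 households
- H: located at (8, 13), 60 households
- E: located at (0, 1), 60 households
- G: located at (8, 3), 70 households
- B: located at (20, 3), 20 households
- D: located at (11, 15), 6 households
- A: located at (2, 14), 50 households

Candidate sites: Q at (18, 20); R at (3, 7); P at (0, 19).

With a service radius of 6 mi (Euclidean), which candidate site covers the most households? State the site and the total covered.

Coverage radius r = 6 mi; a point is covered iff (Δx)²+(Δy)² ≤ 6² = 36.
  Q (18, 20): covers {none} → 0
  R (3, 7): covers {F} → 100
  P (0, 19): covers {A} → 50
Maximum coverage at R: 100 households.

R, covering 100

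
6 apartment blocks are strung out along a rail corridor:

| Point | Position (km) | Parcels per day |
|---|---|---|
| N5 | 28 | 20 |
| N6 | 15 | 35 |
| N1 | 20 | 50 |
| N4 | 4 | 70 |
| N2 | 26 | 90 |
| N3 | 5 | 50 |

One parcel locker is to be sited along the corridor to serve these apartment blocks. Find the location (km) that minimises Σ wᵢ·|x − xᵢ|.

x = 20

For a sum of weighted absolute distances on a line, the optimum is the weighted median (not the mean). Total weight W = 315; half-weight = 157.5.
Sort by position and accumulate weight:
  km 4 (N4, w=70) → cum 70
  km 5 (N3, w=50) → cum 120
  km 15 (N6, w=35) → cum 155
  km 20 (N1, w=50) → cum 205  ≥ 157.5 → median here
  km 26 (N2, w=90) → cum 295
  km 28 (N5, w=20) → cum 315
Optimal location: km 20.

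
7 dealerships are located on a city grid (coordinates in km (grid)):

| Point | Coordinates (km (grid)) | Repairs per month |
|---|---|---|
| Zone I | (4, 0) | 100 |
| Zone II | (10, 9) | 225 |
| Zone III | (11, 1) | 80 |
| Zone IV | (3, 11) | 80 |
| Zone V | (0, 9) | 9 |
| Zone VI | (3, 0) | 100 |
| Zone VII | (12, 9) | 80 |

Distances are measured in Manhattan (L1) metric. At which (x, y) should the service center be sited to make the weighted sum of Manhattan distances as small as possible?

Manhattan distance separates: Σwᵢ(|x−xᵢ|+|y−yᵢ|) = Σwᵢ|x−xᵢ| + Σwᵢ|y−yᵢ|, so x and y are optimised independently as 1-D weighted medians.
Total weight W = 674; half = 337.
x-coordinate, sorted with cumulative weight:
  x=0 (Zone V, w=9) cum 9
  x=3 (Zone IV, w=80) cum 89
  x=3 (Zone VI, w=100) cum 189
  x=4 (Zone I, w=100) cum 289
  x=10 (Zone II, w=225) cum 514  ← median
  x=11 (Zone III, w=80) cum 594
  x=12 (Zone VII, w=80) cum 674
⇒ x* = 10
y-coordinate, sorted with cumulative weight:
  y=0 (Zone I, w=100) cum 100
  y=0 (Zone VI, w=100) cum 200
  y=1 (Zone III, w=80) cum 280
  y=9 (Zone II, w=225) cum 505  ← median
  y=9 (Zone V, w=9) cum 514
  y=9 (Zone VII, w=80) cum 594
  y=11 (Zone IV, w=80) cum 674
⇒ y* = 9

(10, 9)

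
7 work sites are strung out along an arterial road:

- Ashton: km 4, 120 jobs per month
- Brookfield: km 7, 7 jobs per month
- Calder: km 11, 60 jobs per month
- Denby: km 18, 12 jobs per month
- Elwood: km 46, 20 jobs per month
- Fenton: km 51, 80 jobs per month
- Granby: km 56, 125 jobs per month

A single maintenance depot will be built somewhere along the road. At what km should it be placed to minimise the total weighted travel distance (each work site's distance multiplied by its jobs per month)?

For a sum of weighted absolute distances on a line, the optimum is the weighted median (not the mean). Total weight W = 424; half-weight = 212.
Sort by position and accumulate weight:
  km 4 (Ashton, w=120) → cum 120
  km 7 (Brookfield, w=7) → cum 127
  km 11 (Calder, w=60) → cum 187
  km 18 (Denby, w=12) → cum 199
  km 46 (Elwood, w=20) → cum 219  ≥ 212 → median here
  km 51 (Fenton, w=80) → cum 299
  km 56 (Granby, w=125) → cum 424
Optimal location: km 46.

x = 46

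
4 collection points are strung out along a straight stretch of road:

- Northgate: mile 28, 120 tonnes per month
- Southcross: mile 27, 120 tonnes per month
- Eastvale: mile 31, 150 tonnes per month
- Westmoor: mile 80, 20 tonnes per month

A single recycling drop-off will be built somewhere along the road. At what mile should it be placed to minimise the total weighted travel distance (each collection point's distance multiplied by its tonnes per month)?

For a sum of weighted absolute distances on a line, the optimum is the weighted median (not the mean). Total weight W = 410; half-weight = 205.
Sort by position and accumulate weight:
  mile 27 (Southcross, w=120) → cum 120
  mile 28 (Northgate, w=120) → cum 240  ≥ 205 → median here
  mile 31 (Eastvale, w=150) → cum 390
  mile 80 (Westmoor, w=20) → cum 410
Optimal location: mile 28.

x = 28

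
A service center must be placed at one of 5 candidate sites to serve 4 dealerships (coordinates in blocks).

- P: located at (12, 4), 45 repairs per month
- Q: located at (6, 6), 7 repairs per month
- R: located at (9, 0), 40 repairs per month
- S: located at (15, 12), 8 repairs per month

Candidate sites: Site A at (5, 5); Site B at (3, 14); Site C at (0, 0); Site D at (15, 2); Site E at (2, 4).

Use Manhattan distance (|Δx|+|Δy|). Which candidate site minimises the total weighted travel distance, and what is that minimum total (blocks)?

Site D, total 716 blocks

Total weighted distance at each candidate:
  Site A (5, 5): total = 870
  Site B (3, 14): total = 1844
  Site C (0, 0): total = 1380
  Site D (15, 2): total = 716
  Site E (2, 4): total = 1100
Minimum is at Site D with total 716 blocks.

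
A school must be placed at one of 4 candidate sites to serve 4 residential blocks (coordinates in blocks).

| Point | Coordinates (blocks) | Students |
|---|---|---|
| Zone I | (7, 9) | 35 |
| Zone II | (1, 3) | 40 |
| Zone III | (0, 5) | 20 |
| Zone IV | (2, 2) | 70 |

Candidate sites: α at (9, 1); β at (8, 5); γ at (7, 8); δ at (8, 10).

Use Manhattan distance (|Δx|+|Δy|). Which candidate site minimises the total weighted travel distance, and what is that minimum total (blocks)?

Total weighted distance at each candidate:
  α (9, 1): total = 1570
  β (8, 5): total = 1325
  γ (7, 8): total = 1445
  δ (8, 10): total = 1870
Minimum is at β with total 1325 blocks.

β, total 1325 blocks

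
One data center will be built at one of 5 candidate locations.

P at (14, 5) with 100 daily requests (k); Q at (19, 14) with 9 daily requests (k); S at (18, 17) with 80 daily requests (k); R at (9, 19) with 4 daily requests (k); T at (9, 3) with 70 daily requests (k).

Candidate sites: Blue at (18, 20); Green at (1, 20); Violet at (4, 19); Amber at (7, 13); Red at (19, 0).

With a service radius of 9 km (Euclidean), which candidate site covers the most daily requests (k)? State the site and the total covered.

Red, covering 100

Coverage radius r = 9 km; a point is covered iff (Δx)²+(Δy)² ≤ 9² = 81.
  Blue (18, 20): covers {Q, S} → 89
  Green (1, 20): covers {R} → 4
  Violet (4, 19): covers {R} → 4
  Amber (7, 13): covers {R} → 4
  Red (19, 0): covers {P} → 100
Maximum coverage at Red: 100 daily requests (k).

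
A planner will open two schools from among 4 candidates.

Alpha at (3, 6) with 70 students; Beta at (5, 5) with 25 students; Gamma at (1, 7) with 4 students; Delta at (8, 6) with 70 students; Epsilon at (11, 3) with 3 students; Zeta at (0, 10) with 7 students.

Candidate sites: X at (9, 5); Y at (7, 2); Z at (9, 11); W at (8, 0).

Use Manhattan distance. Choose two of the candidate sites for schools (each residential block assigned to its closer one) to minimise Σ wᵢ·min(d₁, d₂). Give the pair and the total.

{X, Z}, total 852

Evaluate every pair (each demand assigned to the nearer of the two):
  {X, Z}: total = 852
  {X, Y}: total = 880
  {X, W}: total = 880
  {Y, Z}: total = 1164
  {Y, W}: total = 1199
  {Z, W}: total = 1526
Best pair: {X, Z} with total 852.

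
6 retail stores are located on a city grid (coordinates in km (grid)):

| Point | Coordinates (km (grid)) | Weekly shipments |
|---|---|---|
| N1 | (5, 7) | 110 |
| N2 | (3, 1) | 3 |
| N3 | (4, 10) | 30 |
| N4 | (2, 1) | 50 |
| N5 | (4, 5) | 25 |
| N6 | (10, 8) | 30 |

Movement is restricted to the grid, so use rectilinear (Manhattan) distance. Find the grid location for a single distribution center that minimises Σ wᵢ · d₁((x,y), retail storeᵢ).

(5, 7)

Manhattan distance separates: Σwᵢ(|x−xᵢ|+|y−yᵢ|) = Σwᵢ|x−xᵢ| + Σwᵢ|y−yᵢ|, so x and y are optimised independently as 1-D weighted medians.
Total weight W = 248; half = 124.
x-coordinate, sorted with cumulative weight:
  x=2 (N4, w=50) cum 50
  x=3 (N2, w=3) cum 53
  x=4 (N3, w=30) cum 83
  x=4 (N5, w=25) cum 108
  x=5 (N1, w=110) cum 218  ← median
  x=10 (N6, w=30) cum 248
⇒ x* = 5
y-coordinate, sorted with cumulative weight:
  y=1 (N2, w=3) cum 3
  y=1 (N4, w=50) cum 53
  y=5 (N5, w=25) cum 78
  y=7 (N1, w=110) cum 188  ← median
  y=8 (N6, w=30) cum 218
  y=10 (N3, w=30) cum 248
⇒ y* = 7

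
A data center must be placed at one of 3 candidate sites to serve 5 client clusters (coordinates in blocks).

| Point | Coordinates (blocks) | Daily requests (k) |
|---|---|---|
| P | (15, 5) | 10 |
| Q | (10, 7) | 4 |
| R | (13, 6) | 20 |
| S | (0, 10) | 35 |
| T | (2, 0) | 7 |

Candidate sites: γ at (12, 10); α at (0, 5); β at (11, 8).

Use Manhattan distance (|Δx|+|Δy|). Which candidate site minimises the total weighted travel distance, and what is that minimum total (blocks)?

α, total 702 blocks

Total weighted distance at each candidate:
  γ (12, 10): total = 760
  α (0, 5): total = 702
  β (11, 8): total = 732
Minimum is at α with total 702 blocks.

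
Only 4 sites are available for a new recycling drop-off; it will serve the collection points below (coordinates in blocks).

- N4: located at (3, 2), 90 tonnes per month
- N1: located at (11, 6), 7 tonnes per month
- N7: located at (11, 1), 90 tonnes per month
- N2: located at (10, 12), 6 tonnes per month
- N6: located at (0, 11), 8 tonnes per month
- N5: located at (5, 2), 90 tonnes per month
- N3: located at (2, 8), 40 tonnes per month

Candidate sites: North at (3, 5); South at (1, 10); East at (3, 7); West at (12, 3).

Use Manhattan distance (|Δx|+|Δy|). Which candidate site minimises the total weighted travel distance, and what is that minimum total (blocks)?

North, total 2179 blocks

Total weighted distance at each candidate:
  North (3, 5): total = 2179
  South (1, 10): total = 3990
  East (3, 7): total = 2611
  West (12, 3): total = 2744
Minimum is at North with total 2179 blocks.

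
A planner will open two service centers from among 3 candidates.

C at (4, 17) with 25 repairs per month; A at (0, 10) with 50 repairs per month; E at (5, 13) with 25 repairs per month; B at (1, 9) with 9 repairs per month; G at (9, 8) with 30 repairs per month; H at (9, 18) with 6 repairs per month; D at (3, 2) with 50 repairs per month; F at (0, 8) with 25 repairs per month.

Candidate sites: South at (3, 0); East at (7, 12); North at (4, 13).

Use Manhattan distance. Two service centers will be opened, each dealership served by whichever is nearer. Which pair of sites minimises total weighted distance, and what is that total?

{South, North}, total 1223

Evaluate every pair (each demand assigned to the nearer of the two):
  {South, North}: total = 1223
  {South, East}: total = 1409
  {East, North}: total = 1591
Best pair: {South, North} with total 1223.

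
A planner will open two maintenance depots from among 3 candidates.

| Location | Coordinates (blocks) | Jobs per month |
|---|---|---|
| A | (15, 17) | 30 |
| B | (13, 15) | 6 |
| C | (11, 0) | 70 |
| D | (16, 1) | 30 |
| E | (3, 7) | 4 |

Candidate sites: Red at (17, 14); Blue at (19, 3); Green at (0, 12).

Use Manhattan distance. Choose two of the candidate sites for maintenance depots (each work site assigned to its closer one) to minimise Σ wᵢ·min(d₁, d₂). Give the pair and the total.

{Red, Blue}, total 1180

Evaluate every pair (each demand assigned to the nearer of the two):
  {Red, Blue}: total = 1180
  {Blue, Green}: total = 1588
  {Red, Green}: total = 2032
Best pair: {Red, Blue} with total 1180.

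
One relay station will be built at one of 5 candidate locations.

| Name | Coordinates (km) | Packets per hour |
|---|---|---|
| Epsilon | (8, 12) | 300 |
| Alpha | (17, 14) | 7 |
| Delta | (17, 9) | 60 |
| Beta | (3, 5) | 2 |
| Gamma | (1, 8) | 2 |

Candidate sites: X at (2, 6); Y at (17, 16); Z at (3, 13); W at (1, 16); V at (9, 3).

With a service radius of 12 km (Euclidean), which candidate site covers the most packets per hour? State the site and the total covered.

Coverage radius r = 12 km; a point is covered iff (Δx)²+(Δy)² ≤ 12² = 144.
  X (2, 6): covers {Epsilon, Beta, Gamma} → 304
  Y (17, 16): covers {Epsilon, Alpha, Delta} → 367
  Z (3, 13): covers {Epsilon, Beta, Gamma} → 304
  W (1, 16): covers {Epsilon, Beta, Gamma} → 304
  V (9, 3): covers {Epsilon, Delta, Beta, Gamma} → 364
Maximum coverage at Y: 367 packets per hour.

Y, covering 367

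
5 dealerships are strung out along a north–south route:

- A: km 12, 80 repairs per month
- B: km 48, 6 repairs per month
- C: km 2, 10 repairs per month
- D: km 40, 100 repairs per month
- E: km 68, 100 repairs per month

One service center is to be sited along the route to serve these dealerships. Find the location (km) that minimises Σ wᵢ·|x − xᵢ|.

x = 40

For a sum of weighted absolute distances on a line, the optimum is the weighted median (not the mean). Total weight W = 296; half-weight = 148.
Sort by position and accumulate weight:
  km 2 (C, w=10) → cum 10
  km 12 (A, w=80) → cum 90
  km 40 (D, w=100) → cum 190  ≥ 148 → median here
  km 48 (B, w=6) → cum 196
  km 68 (E, w=100) → cum 296
Optimal location: km 40.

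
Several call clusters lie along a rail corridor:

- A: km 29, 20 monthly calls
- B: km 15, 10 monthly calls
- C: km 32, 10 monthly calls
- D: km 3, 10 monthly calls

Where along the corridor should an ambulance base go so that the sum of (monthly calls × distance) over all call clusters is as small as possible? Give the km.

x = 29

For a sum of weighted absolute distances on a line, the optimum is the weighted median (not the mean). Total weight W = 50; half-weight = 25.
Sort by position and accumulate weight:
  km 3 (D, w=10) → cum 10
  km 15 (B, w=10) → cum 20
  km 29 (A, w=20) → cum 40  ≥ 25 → median here
  km 32 (C, w=10) → cum 50
Optimal location: km 29.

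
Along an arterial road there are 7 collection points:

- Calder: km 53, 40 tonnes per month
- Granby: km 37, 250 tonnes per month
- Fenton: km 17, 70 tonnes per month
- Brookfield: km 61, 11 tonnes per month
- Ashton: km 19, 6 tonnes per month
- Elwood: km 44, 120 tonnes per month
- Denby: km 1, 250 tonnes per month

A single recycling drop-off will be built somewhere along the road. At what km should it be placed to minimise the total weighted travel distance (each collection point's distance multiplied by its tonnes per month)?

For a sum of weighted absolute distances on a line, the optimum is the weighted median (not the mean). Total weight W = 747; half-weight = 373.5.
Sort by position and accumulate weight:
  km 1 (Denby, w=250) → cum 250
  km 17 (Fenton, w=70) → cum 320
  km 19 (Ashton, w=6) → cum 326
  km 37 (Granby, w=250) → cum 576  ≥ 373.5 → median here
  km 44 (Elwood, w=120) → cum 696
  km 53 (Calder, w=40) → cum 736
  km 61 (Brookfield, w=11) → cum 747
Optimal location: km 37.

x = 37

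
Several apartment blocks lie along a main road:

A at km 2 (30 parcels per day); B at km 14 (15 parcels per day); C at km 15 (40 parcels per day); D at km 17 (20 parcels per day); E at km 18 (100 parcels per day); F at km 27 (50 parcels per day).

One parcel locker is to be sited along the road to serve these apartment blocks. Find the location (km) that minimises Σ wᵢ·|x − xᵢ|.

x = 18

For a sum of weighted absolute distances on a line, the optimum is the weighted median (not the mean). Total weight W = 255; half-weight = 127.5.
Sort by position and accumulate weight:
  km 2 (A, w=30) → cum 30
  km 14 (B, w=15) → cum 45
  km 15 (C, w=40) → cum 85
  km 17 (D, w=20) → cum 105
  km 18 (E, w=100) → cum 205  ≥ 127.5 → median here
  km 27 (F, w=50) → cum 255
Optimal location: km 18.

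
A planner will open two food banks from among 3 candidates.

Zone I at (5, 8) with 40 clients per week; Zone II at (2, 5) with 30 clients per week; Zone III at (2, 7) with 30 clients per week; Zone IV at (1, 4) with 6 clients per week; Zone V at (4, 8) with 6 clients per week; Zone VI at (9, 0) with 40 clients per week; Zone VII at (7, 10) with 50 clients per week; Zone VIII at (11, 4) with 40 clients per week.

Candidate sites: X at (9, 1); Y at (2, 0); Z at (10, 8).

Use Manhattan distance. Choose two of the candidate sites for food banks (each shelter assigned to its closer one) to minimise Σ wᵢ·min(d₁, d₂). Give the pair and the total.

Evaluate every pair (each demand assigned to the nearer of the two):
  {Y, Z}: total = 1356
  {X, Z}: total = 1392
  {X, Y}: total = 1680
Best pair: {Y, Z} with total 1356.

{Y, Z}, total 1356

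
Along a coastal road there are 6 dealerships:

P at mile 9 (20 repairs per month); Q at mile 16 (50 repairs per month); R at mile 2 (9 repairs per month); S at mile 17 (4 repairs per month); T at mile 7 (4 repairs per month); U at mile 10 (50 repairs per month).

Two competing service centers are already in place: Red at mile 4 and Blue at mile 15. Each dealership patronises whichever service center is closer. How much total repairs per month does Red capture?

33

The indifferent point is the midpoint (4+15)/2 = 9.5; dealerships left of it (closer to Red at 4) go to Red, those right go to Blue.
  R at 2 (w=9) → Red
  T at 7 (w=4) → Red
  P at 9 (w=20) → Red
  U at 10 (w=50) → Blue
  Q at 16 (w=50) → Blue
  S at 17 (w=4) → Blue
Red captures 33; Blue captures 104.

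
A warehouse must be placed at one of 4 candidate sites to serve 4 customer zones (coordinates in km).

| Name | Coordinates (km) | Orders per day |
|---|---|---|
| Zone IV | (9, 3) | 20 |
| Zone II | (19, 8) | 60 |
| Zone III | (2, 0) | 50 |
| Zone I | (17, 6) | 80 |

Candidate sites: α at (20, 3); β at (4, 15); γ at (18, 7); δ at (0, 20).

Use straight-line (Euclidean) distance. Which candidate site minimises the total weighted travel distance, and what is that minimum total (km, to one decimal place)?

γ, total 1268.2 km

Total weighted distance at each candidate:
  α (20, 3): total = 1777.8
  β (4, 15): total = 3274.7
  γ (18, 7): total = 1268.2
  δ (0, 20): total = 4499.8
Minimum is at γ with total 1268.2 km.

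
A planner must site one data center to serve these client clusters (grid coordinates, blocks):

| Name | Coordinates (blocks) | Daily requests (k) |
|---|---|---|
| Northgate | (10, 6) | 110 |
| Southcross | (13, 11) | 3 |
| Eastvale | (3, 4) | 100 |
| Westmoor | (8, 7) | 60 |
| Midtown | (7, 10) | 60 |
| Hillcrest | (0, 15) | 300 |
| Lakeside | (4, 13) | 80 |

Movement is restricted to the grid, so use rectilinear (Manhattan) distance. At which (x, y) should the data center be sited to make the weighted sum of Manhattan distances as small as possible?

Manhattan distance separates: Σwᵢ(|x−xᵢ|+|y−yᵢ|) = Σwᵢ|x−xᵢ| + Σwᵢ|y−yᵢ|, so x and y are optimised independently as 1-D weighted medians.
Total weight W = 713; half = 356.5.
x-coordinate, sorted with cumulative weight:
  x=0 (Hillcrest, w=300) cum 300
  x=3 (Eastvale, w=100) cum 400  ← median
  x=4 (Lakeside, w=80) cum 480
  x=7 (Midtown, w=60) cum 540
  x=8 (Westmoor, w=60) cum 600
  x=10 (Northgate, w=110) cum 710
  x=13 (Southcross, w=3) cum 713
⇒ x* = 3
y-coordinate, sorted with cumulative weight:
  y=4 (Eastvale, w=100) cum 100
  y=6 (Northgate, w=110) cum 210
  y=7 (Westmoor, w=60) cum 270
  y=10 (Midtown, w=60) cum 330
  y=11 (Southcross, w=3) cum 333
  y=13 (Lakeside, w=80) cum 413  ← median
  y=15 (Hillcrest, w=300) cum 713
⇒ y* = 13

(3, 13)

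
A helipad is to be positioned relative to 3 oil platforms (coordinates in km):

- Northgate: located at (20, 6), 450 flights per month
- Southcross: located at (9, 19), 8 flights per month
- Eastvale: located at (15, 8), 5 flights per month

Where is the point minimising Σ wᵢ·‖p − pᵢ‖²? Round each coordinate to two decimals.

(19.76, 6.25)

The minimiser of Σwᵢ‖p−pᵢ‖² is the weighted centroid p* = (Σwᵢpᵢ)/(Σwᵢ).
Σwᵢ = 463.
Σwᵢxᵢ = 450·20 + 8·9 + 5·15 = 9147.
Σwᵢyᵢ = 450·6 + 8·19 + 5·8 = 2892.
x* = 9147/463 = 19.76, y* = 2892/463 = 6.25.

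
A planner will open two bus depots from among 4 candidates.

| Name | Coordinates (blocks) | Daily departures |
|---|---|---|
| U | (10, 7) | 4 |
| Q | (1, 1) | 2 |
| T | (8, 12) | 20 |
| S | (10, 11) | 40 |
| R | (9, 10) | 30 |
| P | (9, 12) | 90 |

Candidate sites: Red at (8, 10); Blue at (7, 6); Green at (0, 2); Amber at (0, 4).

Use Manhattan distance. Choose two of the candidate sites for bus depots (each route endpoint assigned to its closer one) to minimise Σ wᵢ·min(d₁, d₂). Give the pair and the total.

{Red, Green}, total 484

Evaluate every pair (each demand assigned to the nearer of the two):
  {Red, Green}: total = 484
  {Red, Amber}: total = 488
  {Red, Blue}: total = 498
  {Blue, Green}: total = 1380
  {Blue, Amber}: total = 1384
  {Green, Amber}: total = 3036
Best pair: {Red, Green} with total 484.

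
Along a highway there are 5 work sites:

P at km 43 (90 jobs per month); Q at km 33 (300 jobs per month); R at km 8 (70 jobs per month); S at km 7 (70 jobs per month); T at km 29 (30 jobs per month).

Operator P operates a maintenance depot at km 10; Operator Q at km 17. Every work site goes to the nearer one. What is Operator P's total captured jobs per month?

The indifferent point is the midpoint (10+17)/2 = 13.5; work sites left of it (closer to Operator P at 10) go to Operator P, those right go to Operator Q.
  S at 7 (w=70) → Operator P
  R at 8 (w=70) → Operator P
  T at 29 (w=30) → Operator Q
  Q at 33 (w=300) → Operator Q
  P at 43 (w=90) → Operator Q
Operator P captures 140; Operator Q captures 420.

140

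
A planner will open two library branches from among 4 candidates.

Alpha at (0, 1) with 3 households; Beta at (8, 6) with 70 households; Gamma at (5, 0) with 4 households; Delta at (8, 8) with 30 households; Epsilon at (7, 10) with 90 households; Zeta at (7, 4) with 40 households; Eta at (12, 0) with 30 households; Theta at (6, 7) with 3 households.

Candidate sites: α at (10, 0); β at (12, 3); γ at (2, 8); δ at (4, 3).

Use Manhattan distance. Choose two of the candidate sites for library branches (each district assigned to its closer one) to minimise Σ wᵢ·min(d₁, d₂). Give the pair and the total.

{β, γ}, total 1712

Evaluate every pair (each demand assigned to the nearer of the two):
  {β, γ}: total = 1712
  {α, γ}: total = 1772
  {γ, δ}: total = 1839
  {α, δ}: total = 1932
  {β, δ}: total = 1962
  {α, β}: total = 2223
Best pair: {β, γ} with total 1712.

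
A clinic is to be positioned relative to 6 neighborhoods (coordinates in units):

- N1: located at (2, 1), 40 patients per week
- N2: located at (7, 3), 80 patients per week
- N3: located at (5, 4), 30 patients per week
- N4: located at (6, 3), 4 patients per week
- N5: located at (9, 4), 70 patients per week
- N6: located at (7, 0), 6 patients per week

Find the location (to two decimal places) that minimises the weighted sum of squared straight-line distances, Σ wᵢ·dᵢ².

(6.46, 3.01)

The minimiser of Σwᵢ‖p−pᵢ‖² is the weighted centroid p* = (Σwᵢpᵢ)/(Σwᵢ).
Σwᵢ = 230.
Σwᵢxᵢ = 40·2 + 80·7 + 30·5 + 4·6 + 70·9 + 6·7 = 1486.
Σwᵢyᵢ = 40·1 + 80·3 + 30·4 + 4·3 + 70·4 + 6·0 = 692.
x* = 1486/230 = 6.46, y* = 692/230 = 3.01.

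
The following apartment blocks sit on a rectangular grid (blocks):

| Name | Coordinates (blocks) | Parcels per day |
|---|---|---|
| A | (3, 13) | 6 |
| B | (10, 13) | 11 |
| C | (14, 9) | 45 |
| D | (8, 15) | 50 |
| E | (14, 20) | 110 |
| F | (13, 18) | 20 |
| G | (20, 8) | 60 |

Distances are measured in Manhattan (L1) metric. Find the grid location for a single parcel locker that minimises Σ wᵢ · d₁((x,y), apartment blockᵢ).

Manhattan distance separates: Σwᵢ(|x−xᵢ|+|y−yᵢ|) = Σwᵢ|x−xᵢ| + Σwᵢ|y−yᵢ|, so x and y are optimised independently as 1-D weighted medians.
Total weight W = 302; half = 151.
x-coordinate, sorted with cumulative weight:
  x=3 (A, w=6) cum 6
  x=8 (D, w=50) cum 56
  x=10 (B, w=11) cum 67
  x=13 (F, w=20) cum 87
  x=14 (C, w=45) cum 132
  x=14 (E, w=110) cum 242  ← median
  x=20 (G, w=60) cum 302
⇒ x* = 14
y-coordinate, sorted with cumulative weight:
  y=8 (G, w=60) cum 60
  y=9 (C, w=45) cum 105
  y=13 (A, w=6) cum 111
  y=13 (B, w=11) cum 122
  y=15 (D, w=50) cum 172  ← median
  y=18 (F, w=20) cum 192
  y=20 (E, w=110) cum 302
⇒ y* = 15

(14, 15)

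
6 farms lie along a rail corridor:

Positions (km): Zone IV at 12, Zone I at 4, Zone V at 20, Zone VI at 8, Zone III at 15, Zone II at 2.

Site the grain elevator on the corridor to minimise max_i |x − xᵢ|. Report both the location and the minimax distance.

The 1-center on a line is the midpoint of the two extreme points: leftmost at 2, rightmost at 20.
Optimal location = (2 + 20)/2 = 11; maximum distance = (20 − 2)/2 = 9.

location 11, max distance 9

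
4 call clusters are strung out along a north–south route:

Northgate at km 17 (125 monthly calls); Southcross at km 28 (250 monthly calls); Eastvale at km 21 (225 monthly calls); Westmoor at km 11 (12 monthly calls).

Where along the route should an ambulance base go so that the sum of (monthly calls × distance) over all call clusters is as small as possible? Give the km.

x = 21

For a sum of weighted absolute distances on a line, the optimum is the weighted median (not the mean). Total weight W = 612; half-weight = 306.
Sort by position and accumulate weight:
  km 11 (Westmoor, w=12) → cum 12
  km 17 (Northgate, w=125) → cum 137
  km 21 (Eastvale, w=225) → cum 362  ≥ 306 → median here
  km 28 (Southcross, w=250) → cum 612
Optimal location: km 21.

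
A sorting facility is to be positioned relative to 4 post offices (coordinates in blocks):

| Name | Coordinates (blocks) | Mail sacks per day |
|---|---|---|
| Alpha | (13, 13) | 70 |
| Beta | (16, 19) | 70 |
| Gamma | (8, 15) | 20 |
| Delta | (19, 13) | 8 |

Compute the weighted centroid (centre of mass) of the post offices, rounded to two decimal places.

The minimiser of Σwᵢ‖p−pᵢ‖² is the weighted centroid p* = (Σwᵢpᵢ)/(Σwᵢ).
Σwᵢ = 168.
Σwᵢxᵢ = 70·13 + 70·16 + 20·8 + 8·19 = 2342.
Σwᵢyᵢ = 70·13 + 70·19 + 20·15 + 8·13 = 2644.
x* = 2342/168 = 13.94, y* = 2644/168 = 15.74.

(13.94, 15.74)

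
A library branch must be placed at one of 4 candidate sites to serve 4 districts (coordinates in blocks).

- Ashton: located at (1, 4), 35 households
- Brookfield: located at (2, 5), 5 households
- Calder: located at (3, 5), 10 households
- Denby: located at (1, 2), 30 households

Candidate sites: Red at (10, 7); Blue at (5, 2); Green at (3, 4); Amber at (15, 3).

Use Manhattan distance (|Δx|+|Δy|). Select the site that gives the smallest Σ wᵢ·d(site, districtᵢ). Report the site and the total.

Total weighted distance at each candidate:
  Red (10, 7): total = 980
  Blue (5, 2): total = 410
  Green (3, 4): total = 210
  Amber (15, 3): total = 1190
Minimum is at Green with total 210 blocks.

Green, total 210 blocks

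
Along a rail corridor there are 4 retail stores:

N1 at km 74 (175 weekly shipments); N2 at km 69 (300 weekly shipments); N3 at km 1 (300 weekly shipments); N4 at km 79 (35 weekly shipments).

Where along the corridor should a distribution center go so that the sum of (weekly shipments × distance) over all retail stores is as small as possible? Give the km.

x = 69

For a sum of weighted absolute distances on a line, the optimum is the weighted median (not the mean). Total weight W = 810; half-weight = 405.
Sort by position and accumulate weight:
  km 1 (N3, w=300) → cum 300
  km 69 (N2, w=300) → cum 600  ≥ 405 → median here
  km 74 (N1, w=175) → cum 775
  km 79 (N4, w=35) → cum 810
Optimal location: km 69.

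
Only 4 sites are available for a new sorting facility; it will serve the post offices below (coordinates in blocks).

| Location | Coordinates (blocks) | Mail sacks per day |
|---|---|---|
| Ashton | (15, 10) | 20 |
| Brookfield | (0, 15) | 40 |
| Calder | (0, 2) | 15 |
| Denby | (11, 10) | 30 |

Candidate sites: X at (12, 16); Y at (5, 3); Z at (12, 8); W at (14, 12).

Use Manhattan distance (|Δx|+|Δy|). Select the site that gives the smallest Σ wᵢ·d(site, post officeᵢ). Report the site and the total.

Z, total 1220 blocks

Total weighted distance at each candidate:
  X (12, 16): total = 1300
  Y (5, 3): total = 1500
  Z (12, 8): total = 1220
  W (14, 12): total = 1250
Minimum is at Z with total 1220 blocks.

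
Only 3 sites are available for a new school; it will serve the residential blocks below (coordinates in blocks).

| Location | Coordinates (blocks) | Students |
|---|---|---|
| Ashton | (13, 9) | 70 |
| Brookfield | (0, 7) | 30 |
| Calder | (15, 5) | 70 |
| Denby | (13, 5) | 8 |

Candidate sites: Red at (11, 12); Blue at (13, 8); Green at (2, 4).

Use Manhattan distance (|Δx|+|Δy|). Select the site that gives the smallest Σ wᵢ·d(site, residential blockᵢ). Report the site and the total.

Total weighted distance at each candidate:
  Red (11, 12): total = 1672
  Blue (13, 8): total = 864
  Green (2, 4): total = 2346
Minimum is at Blue with total 864 blocks.

Blue, total 864 blocks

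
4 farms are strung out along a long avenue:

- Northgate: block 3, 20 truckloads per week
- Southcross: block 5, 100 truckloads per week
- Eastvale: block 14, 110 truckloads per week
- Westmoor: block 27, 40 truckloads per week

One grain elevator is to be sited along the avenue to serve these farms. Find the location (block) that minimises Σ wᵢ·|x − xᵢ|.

For a sum of weighted absolute distances on a line, the optimum is the weighted median (not the mean). Total weight W = 270; half-weight = 135.
Sort by position and accumulate weight:
  block 3 (Northgate, w=20) → cum 20
  block 5 (Southcross, w=100) → cum 120
  block 14 (Eastvale, w=110) → cum 230  ≥ 135 → median here
  block 27 (Westmoor, w=40) → cum 270
Optimal location: block 14.

x = 14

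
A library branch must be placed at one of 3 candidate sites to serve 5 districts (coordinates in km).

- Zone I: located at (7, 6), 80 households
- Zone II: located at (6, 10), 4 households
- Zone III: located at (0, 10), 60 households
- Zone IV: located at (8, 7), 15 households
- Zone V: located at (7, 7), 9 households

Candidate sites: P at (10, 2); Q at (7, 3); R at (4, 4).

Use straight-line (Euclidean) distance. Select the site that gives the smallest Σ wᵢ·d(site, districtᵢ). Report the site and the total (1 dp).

R, total 859.6 km

Total weighted distance at each candidate:
  P (10, 2): total = 1337.4
  Q (7, 3): total = 960.1
  R (4, 4): total = 859.6
Minimum is at R with total 859.6 km.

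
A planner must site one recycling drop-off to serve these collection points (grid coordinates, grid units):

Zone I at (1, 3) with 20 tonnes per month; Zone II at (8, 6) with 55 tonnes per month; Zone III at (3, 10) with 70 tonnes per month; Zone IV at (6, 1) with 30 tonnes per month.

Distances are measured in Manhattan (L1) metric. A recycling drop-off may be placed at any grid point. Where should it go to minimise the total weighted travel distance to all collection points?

(3, 6)

Manhattan distance separates: Σwᵢ(|x−xᵢ|+|y−yᵢ|) = Σwᵢ|x−xᵢ| + Σwᵢ|y−yᵢ|, so x and y are optimised independently as 1-D weighted medians.
Total weight W = 175; half = 87.5.
x-coordinate, sorted with cumulative weight:
  x=1 (Zone I, w=20) cum 20
  x=3 (Zone III, w=70) cum 90  ← median
  x=6 (Zone IV, w=30) cum 120
  x=8 (Zone II, w=55) cum 175
⇒ x* = 3
y-coordinate, sorted with cumulative weight:
  y=1 (Zone IV, w=30) cum 30
  y=3 (Zone I, w=20) cum 50
  y=6 (Zone II, w=55) cum 105  ← median
  y=10 (Zone III, w=70) cum 175
⇒ y* = 6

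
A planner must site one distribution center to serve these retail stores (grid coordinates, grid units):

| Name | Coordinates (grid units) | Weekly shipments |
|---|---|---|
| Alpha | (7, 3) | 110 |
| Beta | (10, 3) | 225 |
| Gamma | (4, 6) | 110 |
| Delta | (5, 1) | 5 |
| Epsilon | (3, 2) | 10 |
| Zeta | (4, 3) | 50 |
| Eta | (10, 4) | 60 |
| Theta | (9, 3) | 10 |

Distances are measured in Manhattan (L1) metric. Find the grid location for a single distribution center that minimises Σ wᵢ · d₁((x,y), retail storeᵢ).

Manhattan distance separates: Σwᵢ(|x−xᵢ|+|y−yᵢ|) = Σwᵢ|x−xᵢ| + Σwᵢ|y−yᵢ|, so x and y are optimised independently as 1-D weighted medians.
Total weight W = 580; half = 290.
x-coordinate, sorted with cumulative weight:
  x=3 (Epsilon, w=10) cum 10
  x=4 (Gamma, w=110) cum 120
  x=4 (Zeta, w=50) cum 170
  x=5 (Delta, w=5) cum 175
  x=7 (Alpha, w=110) cum 285
  x=9 (Theta, w=10) cum 295  ← median
  x=10 (Beta, w=225) cum 520
  x=10 (Eta, w=60) cum 580
⇒ x* = 9
y-coordinate, sorted with cumulative weight:
  y=1 (Delta, w=5) cum 5
  y=2 (Epsilon, w=10) cum 15
  y=3 (Alpha, w=110) cum 125
  y=3 (Beta, w=225) cum 350  ← median
  y=3 (Zeta, w=50) cum 400
  y=3 (Theta, w=10) cum 410
  y=4 (Eta, w=60) cum 470
  y=6 (Gamma, w=110) cum 580
⇒ y* = 3

(9, 3)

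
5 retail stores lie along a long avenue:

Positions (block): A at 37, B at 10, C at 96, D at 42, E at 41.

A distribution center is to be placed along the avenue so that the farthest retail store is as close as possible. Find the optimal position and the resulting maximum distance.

The 1-center on a line is the midpoint of the two extreme points: leftmost at 10, rightmost at 96.
Optimal location = (10 + 96)/2 = 53; maximum distance = (96 − 10)/2 = 43.

location 53, max distance 43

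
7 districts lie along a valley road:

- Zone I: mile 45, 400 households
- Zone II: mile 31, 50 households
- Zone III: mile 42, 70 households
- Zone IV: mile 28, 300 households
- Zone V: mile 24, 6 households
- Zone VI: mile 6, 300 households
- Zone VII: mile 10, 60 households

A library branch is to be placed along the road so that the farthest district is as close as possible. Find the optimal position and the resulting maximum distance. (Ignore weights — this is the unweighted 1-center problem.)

The 1-center on a line is the midpoint of the two extreme points: leftmost at 6, rightmost at 45.
Optimal location = (6 + 45)/2 = 25.5; maximum distance = (45 − 6)/2 = 19.5.

location 25.5, max distance 19.5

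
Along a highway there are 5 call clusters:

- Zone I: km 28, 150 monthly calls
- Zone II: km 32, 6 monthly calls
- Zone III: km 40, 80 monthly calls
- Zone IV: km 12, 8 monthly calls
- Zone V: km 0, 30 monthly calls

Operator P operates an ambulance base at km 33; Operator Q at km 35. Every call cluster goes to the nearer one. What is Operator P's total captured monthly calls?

194

The indifferent point is the midpoint (33+35)/2 = 34; call clusters left of it (closer to Operator P at 33) go to Operator P, those right go to Operator Q.
  Zone V at 0 (w=30) → Operator P
  Zone IV at 12 (w=8) → Operator P
  Zone I at 28 (w=150) → Operator P
  Zone II at 32 (w=6) → Operator P
  Zone III at 40 (w=80) → Operator Q
Operator P captures 194; Operator Q captures 80.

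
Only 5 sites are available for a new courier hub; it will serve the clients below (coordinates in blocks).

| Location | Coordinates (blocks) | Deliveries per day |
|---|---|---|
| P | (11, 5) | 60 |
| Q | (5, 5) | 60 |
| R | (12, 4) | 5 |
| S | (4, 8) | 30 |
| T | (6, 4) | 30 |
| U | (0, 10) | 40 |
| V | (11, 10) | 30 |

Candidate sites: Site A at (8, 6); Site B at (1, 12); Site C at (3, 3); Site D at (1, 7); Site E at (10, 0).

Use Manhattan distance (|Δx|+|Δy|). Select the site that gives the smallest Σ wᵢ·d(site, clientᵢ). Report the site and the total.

Total weighted distance at each candidate:
  Site A (8, 6): total = 1500
  Site B (1, 12): total = 2855
  Site C (3, 3): total = 2040
  Site D (1, 7): total = 2060
  Site E (10, 0): total = 2780
Minimum is at Site A with total 1500 blocks.

Site A, total 1500 blocks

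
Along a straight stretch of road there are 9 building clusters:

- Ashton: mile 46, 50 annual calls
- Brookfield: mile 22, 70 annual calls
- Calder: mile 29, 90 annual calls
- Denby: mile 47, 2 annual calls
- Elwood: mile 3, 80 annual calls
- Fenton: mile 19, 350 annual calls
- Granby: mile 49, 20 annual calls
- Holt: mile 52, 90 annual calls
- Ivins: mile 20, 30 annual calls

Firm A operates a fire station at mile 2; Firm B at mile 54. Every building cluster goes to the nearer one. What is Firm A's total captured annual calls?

The indifferent point is the midpoint (2+54)/2 = 28; building clusters left of it (closer to Firm A at 2) go to Firm A, those right go to Firm B.
  Elwood at 3 (w=80) → Firm A
  Fenton at 19 (w=350) → Firm A
  Ivins at 20 (w=30) → Firm A
  Brookfield at 22 (w=70) → Firm A
  Calder at 29 (w=90) → Firm B
  Ashton at 46 (w=50) → Firm B
  Denby at 47 (w=2) → Firm B
  Granby at 49 (w=20) → Firm B
  Holt at 52 (w=90) → Firm B
Firm A captures 530; Firm B captures 252.

530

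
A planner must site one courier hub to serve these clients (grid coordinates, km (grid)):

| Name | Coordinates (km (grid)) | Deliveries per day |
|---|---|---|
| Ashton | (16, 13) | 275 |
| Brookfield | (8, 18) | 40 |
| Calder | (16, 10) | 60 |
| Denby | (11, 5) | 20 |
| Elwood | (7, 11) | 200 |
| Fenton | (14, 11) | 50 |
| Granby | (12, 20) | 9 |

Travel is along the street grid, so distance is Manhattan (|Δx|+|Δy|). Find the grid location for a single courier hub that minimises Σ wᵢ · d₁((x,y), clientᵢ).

Manhattan distance separates: Σwᵢ(|x−xᵢ|+|y−yᵢ|) = Σwᵢ|x−xᵢ| + Σwᵢ|y−yᵢ|, so x and y are optimised independently as 1-D weighted medians.
Total weight W = 654; half = 327.
x-coordinate, sorted with cumulative weight:
  x=7 (Elwood, w=200) cum 200
  x=8 (Brookfield, w=40) cum 240
  x=11 (Denby, w=20) cum 260
  x=12 (Granby, w=9) cum 269
  x=14 (Fenton, w=50) cum 319
  x=16 (Ashton, w=275) cum 594  ← median
  x=16 (Calder, w=60) cum 654
⇒ x* = 16
y-coordinate, sorted with cumulative weight:
  y=5 (Denby, w=20) cum 20
  y=10 (Calder, w=60) cum 80
  y=11 (Elwood, w=200) cum 280
  y=11 (Fenton, w=50) cum 330  ← median
  y=13 (Ashton, w=275) cum 605
  y=18 (Brookfield, w=40) cum 645
  y=20 (Granby, w=9) cum 654
⇒ y* = 11

(16, 11)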